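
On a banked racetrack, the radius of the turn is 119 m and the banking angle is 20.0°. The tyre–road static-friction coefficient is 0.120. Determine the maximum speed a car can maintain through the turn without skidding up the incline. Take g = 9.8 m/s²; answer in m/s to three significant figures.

At the maximum speed, friction acts down the slope at its limiting value f = μN. Radially (horizontal, toward centre): N sinθ + μN cosθ = mv²/r. Vertically: N cosθ − μN sinθ = mg.
Dividing: v² = r g (sinθ + μcosθ)/(cosθ − μsinθ).
sinθ + μcosθ = 0.3420 + 0.120×0.9397 = 0.4548; cosθ − μsinθ = 0.9397 − 0.120×0.3420 = 0.8987.
v² = 119 × 9.8 × 0.4548/0.8987 = 590.2 m²/s², so v = 24.29 m/s.

24.3 m/s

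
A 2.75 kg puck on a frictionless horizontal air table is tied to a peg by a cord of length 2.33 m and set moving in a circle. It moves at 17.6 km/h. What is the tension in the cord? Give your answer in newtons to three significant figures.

v = 17.6 km/h = 17.6/3.6 = 4.889 m/s.
The tension is the only horizontal force, so it supplies the full centripetal force: T = m v²/r = 2.75 × (4.889)²/2.33 = 2.75 × 23.90/2.33 = 28.21 N.

28.2 N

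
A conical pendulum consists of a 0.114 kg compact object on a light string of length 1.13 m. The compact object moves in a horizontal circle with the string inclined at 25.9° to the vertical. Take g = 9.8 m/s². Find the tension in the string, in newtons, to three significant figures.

Vertically the bob has no acceleration, so T cosθ = mg.
T = mg/cosθ = 0.114 × 9.8 / cos 25.9° = 1.117/0.8996 = 1.242 N.

1.24 N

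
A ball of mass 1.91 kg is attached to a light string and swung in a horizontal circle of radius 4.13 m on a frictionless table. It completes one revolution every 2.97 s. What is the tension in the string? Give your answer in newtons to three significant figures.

35.3 N

v = 2πr/T = 2π × 4.13/2.97 = 8.737 m/s.
The tension is the only horizontal force, so it supplies the full centripetal force: T = m v²/r = 1.91 × (8.737)²/4.13 = 1.91 × 76.34/4.13 = 35.30 N.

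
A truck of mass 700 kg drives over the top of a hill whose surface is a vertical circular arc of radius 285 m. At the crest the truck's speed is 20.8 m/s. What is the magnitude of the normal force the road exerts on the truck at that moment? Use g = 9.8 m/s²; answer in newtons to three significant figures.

At the crest the centripetal acceleration points downward (toward the centre of the arc), so mg − N = mv²/r.
N = m(g − v²/r) = 700 × (9.8 − (20.8)²/285) = 700 × (9.8 − 1.518) = 700 × 8.282 = 5797 N.

5800 N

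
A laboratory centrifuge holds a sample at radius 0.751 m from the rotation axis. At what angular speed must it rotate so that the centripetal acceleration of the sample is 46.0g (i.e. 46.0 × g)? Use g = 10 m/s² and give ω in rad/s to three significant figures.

24.7 rad/s

Centripetal acceleration a_c = ω²r. Setting ω²r = 46.0g:
ω = √(46.0g / r) = √(46.0 × 10.0 / 0.751) = √612.5 = 24.75 rad/s.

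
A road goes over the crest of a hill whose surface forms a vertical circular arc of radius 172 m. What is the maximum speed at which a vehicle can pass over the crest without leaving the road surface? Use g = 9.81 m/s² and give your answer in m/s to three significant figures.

41.1 m/s

At the crest the centre of the circle is below the vehicle, so the net downward (centripetal) force is mg − N = mv²/r.
The vehicle leaves the road when N → 0, giving v_max = √(g r) = √(9.81 × 172) = 41.08 m/s.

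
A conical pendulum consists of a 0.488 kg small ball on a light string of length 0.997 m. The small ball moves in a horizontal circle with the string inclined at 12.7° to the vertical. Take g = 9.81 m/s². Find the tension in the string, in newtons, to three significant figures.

Vertically the bob has no acceleration, so T cosθ = mg.
T = mg/cosθ = 0.488 × 9.81 / cos 12.7° = 4.787/0.9755 = 4.907 N.

4.91 N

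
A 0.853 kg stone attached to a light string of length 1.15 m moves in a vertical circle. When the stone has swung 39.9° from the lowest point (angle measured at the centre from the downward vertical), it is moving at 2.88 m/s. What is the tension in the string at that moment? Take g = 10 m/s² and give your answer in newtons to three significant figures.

Take the radial direction toward the centre of the circle as positive. The component of the weight along the string toward the centre is −mg cos φ (φ measured from the bottom), so Newton's second law along the string gives T − mg cos φ = m v²/r.
cos 39.9° = 0.7672, so T = m(v²/r + g cos φ) = 0.853 × ((2.88)²/1.15 + 10.0 × 0.7672) = 0.853 × (7.213 + (7.672)) = 0.853 × 14.88 = 12.70 N.

12.7 N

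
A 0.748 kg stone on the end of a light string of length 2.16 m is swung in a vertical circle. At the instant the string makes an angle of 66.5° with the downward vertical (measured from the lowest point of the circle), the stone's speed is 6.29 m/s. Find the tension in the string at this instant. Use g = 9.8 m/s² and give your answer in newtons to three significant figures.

Take the radial direction toward the centre of the circle as positive. The component of the weight along the string toward the centre is −mg cos φ (φ measured from the bottom), so Newton's second law along the string gives T − mg cos φ = m v²/r.
cos 66.5° = 0.3987, so T = m(v²/r + g cos φ) = 0.748 × ((6.29)²/2.16 + 9.8 × 0.3987) = 0.748 × (18.32 + (3.908)) = 0.748 × 22.22 = 16.62 N.

16.6 N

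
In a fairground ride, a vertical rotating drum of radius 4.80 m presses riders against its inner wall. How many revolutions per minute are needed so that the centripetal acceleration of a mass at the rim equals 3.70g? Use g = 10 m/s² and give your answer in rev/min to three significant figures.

Require ω²r = 3.70g, so ω = √(3.70 × 10.0/4.80) = 2.776 rad/s.
In rev/min: ω × 60/(2π) = 2.776 × 60/(2π) = 26.51 rev/min.

26.5 rev/min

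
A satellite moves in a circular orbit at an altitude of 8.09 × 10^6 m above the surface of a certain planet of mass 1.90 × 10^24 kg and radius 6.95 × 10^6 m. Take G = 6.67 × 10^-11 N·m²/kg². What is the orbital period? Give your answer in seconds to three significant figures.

32600 s

r = R + h = 6.95 × 10^6 + 8.09 × 10^6 = 1.504 × 10^7 m. Gravity provides the centripetal force: G M m / r² = m v² / r ⇒ v = √(GM/r) = 2903 m/s.
T = 2πr/v = 2π × 1.504 × 10^7 / 2903 = 32550 s.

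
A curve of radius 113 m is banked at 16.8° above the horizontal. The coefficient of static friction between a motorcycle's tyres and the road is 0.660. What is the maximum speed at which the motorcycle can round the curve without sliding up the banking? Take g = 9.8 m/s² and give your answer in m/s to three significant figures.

At the maximum speed, friction acts down the slope at its limiting value f = μN. Radially (horizontal, toward centre): N sinθ + μN cosθ = mv²/r. Vertically: N cosθ − μN sinθ = mg.
Dividing: v² = r g (sinθ + μcosθ)/(cosθ − μsinθ).
sinθ + μcosθ = 0.2890 + 0.660×0.9573 = 0.9209; cosθ − μsinθ = 0.9573 − 0.660×0.2890 = 0.7666.
v² = 113 × 9.8 × 0.9209/0.7666 = 1330 m²/s², so v = 36.47 m/s.

36.5 m/s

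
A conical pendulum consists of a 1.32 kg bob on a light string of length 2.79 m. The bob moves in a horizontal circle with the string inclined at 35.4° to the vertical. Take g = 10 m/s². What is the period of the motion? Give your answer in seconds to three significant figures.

3.00 s

r = L sinθ = 1.616 m. From T sinθ = mω²r and T cosθ = mg: tanθ = ω²r/g, so ω² = g tanθ / r = g/(L cosθ).
ω = √(g/(L cosθ)) = √(10.0/(2.79 × 0.8151)) = √4.397 = 2.097 rad/s.
Period = 2π/ω = 2.996 s.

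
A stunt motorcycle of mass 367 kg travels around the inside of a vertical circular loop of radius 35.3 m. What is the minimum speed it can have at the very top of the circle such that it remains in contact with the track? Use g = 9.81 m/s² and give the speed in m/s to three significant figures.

18.6 m/s

At the top, both weight mg and N point toward the centre: N + mg = mv²/r.
At minimum speed N → 0, so mg = mv_min²/r ⇒ v_min = √(g r) = √(9.81 × 35.3) = 18.61 m/s.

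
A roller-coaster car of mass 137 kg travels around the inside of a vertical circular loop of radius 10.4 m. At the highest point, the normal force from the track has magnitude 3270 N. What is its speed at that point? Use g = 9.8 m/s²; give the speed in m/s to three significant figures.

18.7 m/s

At the top, N + mg = mv²/r, so v = √(r(N/m + g)) = √(10.4 × (3270/137 + 9.8)) = √(10.4 × 33.67) = √350.2 = 18.71 m/s.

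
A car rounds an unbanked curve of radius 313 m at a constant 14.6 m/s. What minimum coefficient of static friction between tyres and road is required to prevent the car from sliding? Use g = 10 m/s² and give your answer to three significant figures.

Friction provides the centripetal force: μ_s m g = m v²/r, so μ_s = v²/(g r) = (14.60)²/(10.0 × 313) = 213.2/3130 = 0.06810.

0.0681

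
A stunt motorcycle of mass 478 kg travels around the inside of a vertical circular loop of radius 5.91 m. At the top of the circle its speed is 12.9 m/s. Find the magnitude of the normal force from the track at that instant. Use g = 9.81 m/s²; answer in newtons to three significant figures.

At the top, both N and the weight mg point inward (toward the centre), so N + mg = mv²/r.
N = m(v²/r − g) = 478 × ((12.9)²/5.91 − 9.81) = 478 × (28.16 − 9.81) = 478 × 18.35 = 8770 N.

8770 N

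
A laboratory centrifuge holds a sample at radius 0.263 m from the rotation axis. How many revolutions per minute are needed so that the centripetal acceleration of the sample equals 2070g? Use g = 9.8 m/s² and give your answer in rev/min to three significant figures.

Require ω²r = 2070g, so ω = √(2070 × 9.8/0.263) = 277.7 rad/s.
In rev/min: ω × 60/(2π) = 277.7 × 60/(2π) = 2652 rev/min.

2650 rev/min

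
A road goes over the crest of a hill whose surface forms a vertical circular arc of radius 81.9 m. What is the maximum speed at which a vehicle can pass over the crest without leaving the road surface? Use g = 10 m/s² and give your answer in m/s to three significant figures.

28.6 m/s

At the crest the centre of the circle is below the vehicle, so the net downward (centripetal) force is mg − N = mv²/r.
The vehicle leaves the road when N → 0, giving v_max = √(g r) = √(10.0 × 81.9) = 28.62 m/s.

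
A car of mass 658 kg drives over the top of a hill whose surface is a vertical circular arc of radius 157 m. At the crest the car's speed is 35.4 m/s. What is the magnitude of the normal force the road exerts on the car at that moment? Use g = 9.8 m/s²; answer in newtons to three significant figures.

At the crest the centripetal acceleration points downward (toward the centre of the arc), so mg − N = mv²/r.
N = m(g − v²/r) = 658 × (9.8 − (35.4)²/157) = 658 × (9.8 − 7.982) = 658 × 1.818 = 1196 N.

1200 N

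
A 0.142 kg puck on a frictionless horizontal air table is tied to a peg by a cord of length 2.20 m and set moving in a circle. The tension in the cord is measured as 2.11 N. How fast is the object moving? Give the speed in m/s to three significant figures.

T = m v²/r ⇒ v = √(T r / m) = √(2.11 × 2.20 / 0.142) = √32.69 = 5.718 m/s.

5.72 m/s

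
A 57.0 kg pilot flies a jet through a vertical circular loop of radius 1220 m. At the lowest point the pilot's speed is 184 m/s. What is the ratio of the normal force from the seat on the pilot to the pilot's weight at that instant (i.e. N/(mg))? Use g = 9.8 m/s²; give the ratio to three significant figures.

3.83

At the bottom, N − mg = mv²/r, so N = m(v²/r + g) and N/(mg) = v²/(rg) + 1 = (184)²/(1220 × 9.8) + 1 = 2.832 + 1 = 3.832.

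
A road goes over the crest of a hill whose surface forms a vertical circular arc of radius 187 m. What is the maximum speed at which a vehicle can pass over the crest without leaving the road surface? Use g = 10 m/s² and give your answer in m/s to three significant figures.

At the crest the centre of the circle is below the vehicle, so the net downward (centripetal) force is mg − N = mv²/r.
The vehicle leaves the road when N → 0, giving v_max = √(g r) = √(10.0 × 187) = 43.24 m/s.

43.2 m/s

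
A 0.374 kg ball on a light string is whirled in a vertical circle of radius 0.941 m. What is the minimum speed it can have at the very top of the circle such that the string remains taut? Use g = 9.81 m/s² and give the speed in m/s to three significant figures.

3.04 m/s

At the top, both weight mg and T point toward the centre: T + mg = mv²/r.
At minimum speed T → 0, so mg = mv_min²/r ⇒ v_min = √(g r) = √(9.81 × 0.941) = 3.038 m/s.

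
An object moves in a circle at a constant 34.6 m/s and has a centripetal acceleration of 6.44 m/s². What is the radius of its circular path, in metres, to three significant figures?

186 m

a_c = v²/r ⇒ r = v²/a_c = (34.6)²/6.44 = 1197/6.44 = 185.9 m.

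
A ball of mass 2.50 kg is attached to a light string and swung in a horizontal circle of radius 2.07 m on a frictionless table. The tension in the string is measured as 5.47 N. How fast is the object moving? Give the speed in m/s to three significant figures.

2.13 m/s

T = m v²/r ⇒ v = √(T r / m) = √(5.47 × 2.07 / 2.50) = √4.529 = 2.128 m/s.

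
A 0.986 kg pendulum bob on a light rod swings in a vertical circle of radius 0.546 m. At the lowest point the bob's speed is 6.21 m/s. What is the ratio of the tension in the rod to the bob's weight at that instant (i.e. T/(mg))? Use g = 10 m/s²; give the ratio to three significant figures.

8.06

At the bottom, T − mg = mv²/r, so T = m(v²/r + g) and T/(mg) = v²/(rg) + 1 = (6.21)²/(0.546 × 10.0) + 1 = 7.063 + 1 = 8.063.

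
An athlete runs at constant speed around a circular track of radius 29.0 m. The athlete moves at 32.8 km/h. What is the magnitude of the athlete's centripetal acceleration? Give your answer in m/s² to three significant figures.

2.86 m/s²

v = 32.8 km/h = 32.8/3.6 = 9.111 m/s.
a_c = v²/r = (9.111)²/29.0 = 83.01/29.0 = 2.862 m/s².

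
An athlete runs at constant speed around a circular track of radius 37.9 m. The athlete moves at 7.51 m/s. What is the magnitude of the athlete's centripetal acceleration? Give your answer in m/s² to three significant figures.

1.49 m/s²

a_c = v²/r = (7.510)²/37.9 = 56.40/37.9 = 1.488 m/s².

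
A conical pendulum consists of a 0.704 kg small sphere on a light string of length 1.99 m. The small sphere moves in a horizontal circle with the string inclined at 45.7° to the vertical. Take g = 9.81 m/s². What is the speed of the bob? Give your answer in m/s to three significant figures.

The radius of the circle is r = L sinθ = 1.99 × sin 45.7° = 1.424 m.
Horizontally T sinθ = mv²/r and vertically T cosθ = mg, so tanθ = v²/(rg).
v = √(r g tanθ) = √(1.424 × 9.81 × 1.025) = √14.32 = 3.784 m/s.

3.78 m/s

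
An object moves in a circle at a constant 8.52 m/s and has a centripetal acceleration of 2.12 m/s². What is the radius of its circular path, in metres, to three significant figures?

34.2 m

a_c = v²/r ⇒ r = v²/a_c = (8.52)²/2.12 = 72.59/2.12 = 34.24 m.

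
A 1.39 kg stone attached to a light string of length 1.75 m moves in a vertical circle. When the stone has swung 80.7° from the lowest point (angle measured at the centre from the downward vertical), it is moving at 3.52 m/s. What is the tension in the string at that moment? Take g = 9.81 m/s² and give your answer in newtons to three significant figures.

12.0 N

Take the radial direction toward the centre of the circle as positive. The component of the weight along the string toward the centre is −mg cos φ (φ measured from the bottom), so Newton's second law along the string gives T − mg cos φ = m v²/r.
cos 80.7° = 0.1616, so T = m(v²/r + g cos φ) = 1.39 × ((3.52)²/1.75 + 9.81 × 0.1616) = 1.39 × (7.080 + (1.585)) = 1.39 × 8.666 = 12.05 N.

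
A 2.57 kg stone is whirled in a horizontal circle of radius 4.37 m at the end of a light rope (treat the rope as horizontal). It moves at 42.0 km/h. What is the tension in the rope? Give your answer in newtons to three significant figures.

80.0 N

v = 42.0 km/h = 42.0/3.6 = 11.67 m/s.
The tension is the only horizontal force, so it supplies the full centripetal force: T = m v²/r = 2.57 × (11.67)²/4.37 = 2.57 × 136.1/4.37 = 80.05 N.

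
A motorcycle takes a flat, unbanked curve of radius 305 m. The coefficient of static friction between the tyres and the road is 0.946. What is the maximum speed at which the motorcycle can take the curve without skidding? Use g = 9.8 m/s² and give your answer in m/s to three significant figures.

On a flat curve, static friction is the only horizontal force, so it must supply the full centripetal force: μ_s m g = m v²/r.
Mass cancels: v_max = √(μ_s g r) = √(0.946 × 9.8 × 305) = √2828 = 53.18 m/s.

53.2 m/s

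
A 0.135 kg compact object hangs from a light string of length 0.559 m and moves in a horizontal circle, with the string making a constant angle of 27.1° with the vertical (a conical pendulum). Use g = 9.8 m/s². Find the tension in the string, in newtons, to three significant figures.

Vertically the bob has no acceleration, so T cosθ = mg.
T = mg/cosθ = 0.135 × 9.8 / cos 27.1° = 1.323/0.8902 = 1.486 N.

1.49 N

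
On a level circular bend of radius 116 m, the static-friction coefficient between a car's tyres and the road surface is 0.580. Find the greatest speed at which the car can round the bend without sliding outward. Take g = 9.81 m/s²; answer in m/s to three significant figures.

On a flat curve, static friction is the only horizontal force, so it must supply the full centripetal force: μ_s m g = m v²/r.
Mass cancels: v_max = √(μ_s g r) = √(0.580 × 9.81 × 116) = √660.0 = 25.69 m/s.

25.7 m/s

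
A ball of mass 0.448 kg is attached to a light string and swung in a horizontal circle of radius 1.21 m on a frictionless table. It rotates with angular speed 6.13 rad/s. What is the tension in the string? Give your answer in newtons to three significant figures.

20.4 N

v = ωr = 6.13 × 1.21 = 7.417 m/s.
The tension is the only horizontal force, so it supplies the full centripetal force: T = m v²/r = 0.448 × (7.417)²/1.21 = 0.448 × 55.02/1.21 = 20.37 N.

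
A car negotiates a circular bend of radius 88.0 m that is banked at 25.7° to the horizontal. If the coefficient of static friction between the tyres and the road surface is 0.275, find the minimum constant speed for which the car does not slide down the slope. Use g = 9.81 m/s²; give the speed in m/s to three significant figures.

12.5 m/s

At the minimum speed, friction acts up the slope at its limiting value f = μN. Radially (horizontal, toward centre): N sinθ − μN cosθ = mv²/r. Vertically: N cosθ + μN sinθ = mg.
Dividing: v² = r g (sinθ − μcosθ)/(cosθ + μsinθ).
sinθ − μcosθ = 0.4337 − 0.275×0.9011 = 0.1859; cosθ + μsinθ = 0.9011 + 0.275×0.4337 = 1.020.
v² = 88.0 × 9.81 × 0.1859/1.020 = 157.3 m²/s², so v = 12.54 m/s.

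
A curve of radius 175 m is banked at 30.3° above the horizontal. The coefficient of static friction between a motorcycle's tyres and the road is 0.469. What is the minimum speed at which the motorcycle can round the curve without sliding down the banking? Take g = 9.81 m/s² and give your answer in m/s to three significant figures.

12.5 m/s

At the minimum speed, friction acts up the slope at its limiting value f = μN. Radially (horizontal, toward centre): N sinθ − μN cosθ = mv²/r. Vertically: N cosθ + μN sinθ = mg.
Dividing: v² = r g (sinθ − μcosθ)/(cosθ + μsinθ).
sinθ − μcosθ = 0.5045 − 0.469×0.8634 = 0.09960; cosθ + μsinθ = 0.8634 + 0.469×0.5045 = 1.100.
v² = 175 × 9.81 × 0.09960/1.100 = 155.4 m²/s², so v = 12.47 m/s.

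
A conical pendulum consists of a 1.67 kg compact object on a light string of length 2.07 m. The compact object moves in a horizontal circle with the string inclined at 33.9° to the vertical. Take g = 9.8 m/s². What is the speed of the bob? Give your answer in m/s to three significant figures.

The radius of the circle is r = L sinθ = 2.07 × sin 33.9° = 1.155 m.
Horizontally T sinθ = mv²/r and vertically T cosθ = mg, so tanθ = v²/(rg).
v = √(r g tanθ) = √(1.155 × 9.8 × 0.6720) = √7.603 = 2.757 m/s.

2.76 m/s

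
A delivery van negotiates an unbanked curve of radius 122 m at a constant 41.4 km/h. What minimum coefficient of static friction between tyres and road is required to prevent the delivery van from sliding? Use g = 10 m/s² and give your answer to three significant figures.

v = 41.4/3.6 = 11.50 m/s.
Friction provides the centripetal force: μ_s m g = m v²/r, so μ_s = v²/(g r) = (11.50)²/(10.0 × 122) = 132.2/1220 = 0.1084.

0.108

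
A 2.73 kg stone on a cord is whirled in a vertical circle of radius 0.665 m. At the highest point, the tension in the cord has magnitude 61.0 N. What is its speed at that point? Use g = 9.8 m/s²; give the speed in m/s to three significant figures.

4.62 m/s

At the top, T + mg = mv²/r, so v = √(r(T/m + g)) = √(0.665 × (61.0/2.73 + 9.8)) = √(0.665 × 32.14) = √21.38 = 4.623 m/s.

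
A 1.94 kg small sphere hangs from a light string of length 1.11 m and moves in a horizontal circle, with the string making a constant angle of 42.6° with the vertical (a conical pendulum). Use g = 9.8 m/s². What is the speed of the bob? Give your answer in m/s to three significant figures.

2.60 m/s

The radius of the circle is r = L sinθ = 1.11 × sin 42.6° = 0.7513 m.
Horizontally T sinθ = mv²/r and vertically T cosθ = mg, so tanθ = v²/(rg).
v = √(r g tanθ) = √(0.7513 × 9.8 × 0.9195) = √6.771 = 2.602 m/s.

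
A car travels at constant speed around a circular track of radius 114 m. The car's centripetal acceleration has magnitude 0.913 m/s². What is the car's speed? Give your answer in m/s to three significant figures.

10.2 m/s

a_c = v²/r ⇒ v = √(a_c · r) = √(0.913 × 114) = √104.1 = 10.20 m/s.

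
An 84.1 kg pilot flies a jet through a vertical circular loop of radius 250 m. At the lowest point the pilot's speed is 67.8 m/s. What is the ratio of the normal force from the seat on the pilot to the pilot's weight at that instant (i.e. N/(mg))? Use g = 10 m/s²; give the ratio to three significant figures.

At the bottom, N − mg = mv²/r, so N = m(v²/r + g) and N/(mg) = v²/(rg) + 1 = (67.8)²/(250 × 10.0) + 1 = 1.839 + 1 = 2.839.

2.84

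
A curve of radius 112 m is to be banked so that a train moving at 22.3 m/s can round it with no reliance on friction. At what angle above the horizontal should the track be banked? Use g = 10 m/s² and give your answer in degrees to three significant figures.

With no friction, the horizontal component of the normal force provides the centripetal force: N sinθ = mv²/r, while N cosθ = mg vertically.
Dividing: tanθ = v²/(r g) = (22.3)²/(112 × 10.0) = 497.3/1120 = 0.4440.
θ = arctan(0.4440) = 23.94°.

23.9°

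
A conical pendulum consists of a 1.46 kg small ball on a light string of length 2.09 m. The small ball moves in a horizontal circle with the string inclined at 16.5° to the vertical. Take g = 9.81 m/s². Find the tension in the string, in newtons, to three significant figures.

Vertically the bob has no acceleration, so T cosθ = mg.
T = mg/cosθ = 1.46 × 9.81 / cos 16.5° = 14.32/0.9588 = 14.94 N.

14.9 N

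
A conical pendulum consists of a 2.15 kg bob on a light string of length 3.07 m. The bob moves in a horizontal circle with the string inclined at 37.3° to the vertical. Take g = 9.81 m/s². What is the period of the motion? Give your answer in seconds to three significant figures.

3.13 s

r = L sinθ = 1.860 m. From T sinθ = mω²r and T cosθ = mg: tanθ = ω²r/g, so ω² = g tanθ / r = g/(L cosθ).
ω = √(g/(L cosθ)) = √(9.81/(3.07 × 0.7955)) = √4.017 = 2.004 rad/s.
Period = 2π/ω = 3.135 s.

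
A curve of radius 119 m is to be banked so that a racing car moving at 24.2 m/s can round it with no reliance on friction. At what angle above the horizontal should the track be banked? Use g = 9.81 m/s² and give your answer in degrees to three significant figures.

26.6°

With no friction, the horizontal component of the normal force provides the centripetal force: N sinθ = mv²/r, while N cosθ = mg vertically.
Dividing: tanθ = v²/(r g) = (24.2)²/(119 × 9.81) = 585.6/1167 = 0.5017.
θ = arctan(0.5017) = 26.64°.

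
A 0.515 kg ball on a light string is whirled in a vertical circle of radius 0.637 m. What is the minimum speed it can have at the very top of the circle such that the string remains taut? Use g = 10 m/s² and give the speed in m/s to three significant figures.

2.52 m/s

At the highest point the centre is directly below, so both the weight and T act inward: T + mg = mv²/r.
At minimum speed T → 0, so mg = mv_min²/r ⇒ v_min = √(g r) = √(10.0 × 0.637) = 2.524 m/s.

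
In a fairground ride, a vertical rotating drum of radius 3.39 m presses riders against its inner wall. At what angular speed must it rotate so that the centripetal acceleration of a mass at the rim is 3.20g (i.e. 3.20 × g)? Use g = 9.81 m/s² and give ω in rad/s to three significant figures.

Centripetal acceleration a_c = ω²r. Setting ω²r = 3.20g:
ω = √(3.20g / r) = √(3.20 × 9.81 / 3.39) = √9.260 = 3.043 rad/s.

3.04 rad/s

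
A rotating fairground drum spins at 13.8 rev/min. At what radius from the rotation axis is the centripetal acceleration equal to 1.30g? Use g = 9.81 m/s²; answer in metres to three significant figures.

ω = 13.8 rev/min × 2π/60 = 1.445 rad/s.
a_c = ω²r = 1.30g ⇒ r = 1.30 × 9.81 / (1.445)² = 12.75/2.088 = 6.107 m.

6.11 m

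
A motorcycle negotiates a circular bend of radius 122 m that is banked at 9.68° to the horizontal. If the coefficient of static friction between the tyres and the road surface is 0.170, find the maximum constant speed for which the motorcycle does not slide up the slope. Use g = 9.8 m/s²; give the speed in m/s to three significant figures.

At the maximum speed, friction acts down the slope at its limiting value f = μN. Radially (horizontal, toward centre): N sinθ + μN cosθ = mv²/r. Vertically: N cosθ − μN sinθ = mg.
Dividing: v² = r g (sinθ + μcosθ)/(cosθ − μsinθ).
sinθ + μcosθ = 0.1681 + 0.170×0.9858 = 0.3357; cosθ − μsinθ = 0.9858 − 0.170×0.1681 = 0.9572.
v² = 122 × 9.8 × 0.3357/0.9572 = 419.4 m²/s², so v = 20.48 m/s.

20.5 m/s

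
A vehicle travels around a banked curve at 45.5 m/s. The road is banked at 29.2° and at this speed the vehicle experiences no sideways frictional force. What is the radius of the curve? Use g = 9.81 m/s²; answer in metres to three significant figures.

378 m

Frictionless banking: tanθ = v²/(rg), so r = v²/(g tanθ).
r = (45.5)²/(9.81 × tan 29.2°) = 2070/(9.81 × 0.5589) = 2070/5.483 = 377.6 m.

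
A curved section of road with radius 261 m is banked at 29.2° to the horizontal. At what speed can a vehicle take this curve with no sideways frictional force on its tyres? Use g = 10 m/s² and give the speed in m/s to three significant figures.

38.2 m/s

On a frictionless banked curve, N sinθ = mv²/r and N cosθ = mg, so tanθ = v²/(rg).
v = √(r g tanθ) = √(261 × 10.0 × tan 29.2°) = √(261 × 10.0 × 0.5589) = √1459 = 38.19 m/s.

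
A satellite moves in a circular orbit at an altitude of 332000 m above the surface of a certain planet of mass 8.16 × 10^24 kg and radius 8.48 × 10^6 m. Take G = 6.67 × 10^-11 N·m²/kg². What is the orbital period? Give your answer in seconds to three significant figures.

7050 s

r = R + h = 8.48 × 10^6 + 332000 = 8.812 × 10^6 m. Gravity provides the centripetal force: G M m / r² = m v² / r ⇒ v = √(GM/r) = 7859 m/s.
T = 2πr/v = 2π × 8.812 × 10^6 / 7859 = 7045 s.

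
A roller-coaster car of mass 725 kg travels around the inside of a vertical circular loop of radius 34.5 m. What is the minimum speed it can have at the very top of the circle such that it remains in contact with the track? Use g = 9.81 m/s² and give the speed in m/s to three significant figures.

At the top, both weight mg and N point toward the centre: N + mg = mv²/r.
At minimum speed N → 0, so mg = mv_min²/r ⇒ v_min = √(g r) = √(9.81 × 34.5) = 18.40 m/s.

18.4 m/s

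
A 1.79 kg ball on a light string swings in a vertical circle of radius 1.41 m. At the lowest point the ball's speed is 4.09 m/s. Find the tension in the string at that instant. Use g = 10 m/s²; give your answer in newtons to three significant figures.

39.1 N

At the lowest point, T points up (toward the centre) and the weight mg points down (away from the centre), so the net inward force is T − mg = mv²/r.
T = m(v²/r + g) = 1.79 × ((4.09)²/1.41 + 10.0) = 1.79 × (11.86 + 10.0) = 1.79 × 21.86 = 39.14 N.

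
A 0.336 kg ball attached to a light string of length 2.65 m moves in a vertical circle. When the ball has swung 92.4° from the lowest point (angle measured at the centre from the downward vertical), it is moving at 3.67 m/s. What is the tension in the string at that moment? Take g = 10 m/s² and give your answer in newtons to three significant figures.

1.57 N

Take the radial direction toward the centre of the circle as positive. The component of the weight along the string toward the centre is −mg cos φ (φ measured from the bottom), so Newton's second law along the string gives T − mg cos φ = m v²/r.
cos 92.4° = -0.04188, so T = m(v²/r + g cos φ) = 0.336 × ((3.67)²/2.65 + 10.0 × -0.04188) = 0.336 × (5.083 + (-0.4188)) = 0.336 × 4.664 = 1.567 N.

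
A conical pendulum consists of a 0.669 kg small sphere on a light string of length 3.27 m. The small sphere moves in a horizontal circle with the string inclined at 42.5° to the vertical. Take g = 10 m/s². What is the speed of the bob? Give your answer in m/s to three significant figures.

4.50 m/s

The radius of the circle is r = L sinθ = 3.27 × sin 42.5° = 2.209 m.
Horizontally T sinθ = mv²/r and vertically T cosθ = mg, so tanθ = v²/(rg).
v = √(r g tanθ) = √(2.209 × 10.0 × 0.9163) = √20.24 = 4.499 m/s.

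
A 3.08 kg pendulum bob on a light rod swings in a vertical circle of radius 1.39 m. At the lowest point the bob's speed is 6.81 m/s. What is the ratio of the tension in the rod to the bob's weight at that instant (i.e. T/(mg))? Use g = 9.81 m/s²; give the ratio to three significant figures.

At the bottom, T − mg = mv²/r, so T = m(v²/r + g) and T/(mg) = v²/(rg) + 1 = (6.81)²/(1.39 × 9.81) + 1 = 3.401 + 1 = 4.401.

4.40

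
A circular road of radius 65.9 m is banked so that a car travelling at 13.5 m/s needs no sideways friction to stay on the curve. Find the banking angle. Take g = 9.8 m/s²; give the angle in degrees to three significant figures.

For a frictionless banked turn: horizontally N sinθ = mv²/r and vertically N cosθ = mg.
Dividing: tanθ = v²/(r g) = (13.5)²/(65.9 × 9.8) = 182.2/645.8 = 0.2822.
θ = arctan(0.2822) = 15.76°.

15.8°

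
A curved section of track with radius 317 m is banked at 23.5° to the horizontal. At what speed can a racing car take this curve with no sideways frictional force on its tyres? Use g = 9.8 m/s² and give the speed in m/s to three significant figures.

36.8 m/s

On a frictionless banked curve, N sinθ = mv²/r and N cosθ = mg, so tanθ = v²/(rg).
v = √(r g tanθ) = √(317 × 9.8 × tan 23.5°) = √(317 × 9.8 × 0.4348) = √1351 = 36.75 m/s.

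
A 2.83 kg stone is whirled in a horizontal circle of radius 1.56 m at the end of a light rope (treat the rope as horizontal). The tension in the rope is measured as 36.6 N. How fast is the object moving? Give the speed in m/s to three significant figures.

4.49 m/s

T = m v²/r ⇒ v = √(T r / m) = √(36.6 × 1.56 / 2.83) = √20.18 = 4.492 m/s.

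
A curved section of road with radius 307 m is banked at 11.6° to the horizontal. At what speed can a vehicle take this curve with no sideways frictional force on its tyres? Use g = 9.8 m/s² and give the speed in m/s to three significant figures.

On a frictionless banked curve, N sinθ = mv²/r and N cosθ = mg, so tanθ = v²/(rg).
v = √(r g tanθ) = √(307 × 9.8 × tan 11.6°) = √(307 × 9.8 × 0.2053) = √617.6 = 24.85 m/s.

24.9 m/s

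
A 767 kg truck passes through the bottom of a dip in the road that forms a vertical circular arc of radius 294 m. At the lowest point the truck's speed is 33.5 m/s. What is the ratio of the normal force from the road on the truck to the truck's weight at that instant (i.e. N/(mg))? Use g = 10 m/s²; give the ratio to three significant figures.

1.38

At the bottom, N − mg = mv²/r, so N = m(v²/r + g) and N/(mg) = v²/(rg) + 1 = (33.5)²/(294 × 10.0) + 1 = 0.3817 + 1 = 1.382.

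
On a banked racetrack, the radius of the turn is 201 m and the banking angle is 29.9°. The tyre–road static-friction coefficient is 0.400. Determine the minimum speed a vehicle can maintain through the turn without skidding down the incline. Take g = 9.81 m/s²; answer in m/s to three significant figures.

At the minimum speed, friction acts up the slope at its limiting value f = μN. Radially (horizontal, toward centre): N sinθ − μN cosθ = mv²/r. Vertically: N cosθ + μN sinθ = mg.
Dividing: v² = r g (sinθ − μcosθ)/(cosθ + μsinθ).
sinθ − μcosθ = 0.4985 − 0.400×0.8669 = 0.1517; cosθ + μsinθ = 0.8669 + 0.400×0.4985 = 1.066.
v² = 201 × 9.81 × 0.1517/1.066 = 280.6 m²/s², so v = 16.75 m/s.

16.8 m/s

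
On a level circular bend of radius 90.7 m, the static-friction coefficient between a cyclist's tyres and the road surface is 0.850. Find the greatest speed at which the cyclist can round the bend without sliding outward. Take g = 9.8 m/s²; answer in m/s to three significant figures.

Friction provides the centripetal force on a flat curve. At maximum speed it is at its limiting value: μ_s m g = m v²/r.
Mass cancels: v_max = √(μ_s g r) = √(0.850 × 9.8 × 90.7) = √755.5 = 27.49 m/s.

27.5 m/s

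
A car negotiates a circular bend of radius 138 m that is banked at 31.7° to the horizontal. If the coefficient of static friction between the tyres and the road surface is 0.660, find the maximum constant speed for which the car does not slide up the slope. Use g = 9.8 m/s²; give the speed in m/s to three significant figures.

54.0 m/s

At the maximum speed, friction acts down the slope at its limiting value f = μN. Radially (horizontal, toward centre): N sinθ + μN cosθ = mv²/r. Vertically: N cosθ − μN sinθ = mg.
Dividing: v² = r g (sinθ + μcosθ)/(cosθ − μsinθ).
sinθ + μcosθ = 0.5255 + 0.660×0.8508 = 1.087; cosθ − μsinθ = 0.8508 − 0.660×0.5255 = 0.5040.
v² = 138 × 9.8 × 1.087/0.5040 = 2917 m²/s², so v = 54.01 m/s.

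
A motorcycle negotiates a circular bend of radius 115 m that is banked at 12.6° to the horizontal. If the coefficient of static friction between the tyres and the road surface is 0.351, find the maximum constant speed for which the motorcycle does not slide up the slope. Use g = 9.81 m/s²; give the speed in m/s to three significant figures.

26.5 m/s

At the maximum speed, friction acts down the slope at its limiting value f = μN. Radially (horizontal, toward centre): N sinθ + μN cosθ = mv²/r. Vertically: N cosθ − μN sinθ = mg.
Dividing: v² = r g (sinθ + μcosθ)/(cosθ − μsinθ).
sinθ + μcosθ = 0.2181 + 0.351×0.9759 = 0.5607; cosθ − μsinθ = 0.9759 − 0.351×0.2181 = 0.8993.
v² = 115 × 9.81 × 0.5607/0.8993 = 703.3 m²/s², so v = 26.52 m/s.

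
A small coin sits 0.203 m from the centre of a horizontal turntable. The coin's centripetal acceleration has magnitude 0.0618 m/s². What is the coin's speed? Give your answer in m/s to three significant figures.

a_c = v²/r ⇒ v = √(a_c · r) = √(0.0618 × 0.203) = √0.01255 = 0.1120 m/s.

0.112 m/s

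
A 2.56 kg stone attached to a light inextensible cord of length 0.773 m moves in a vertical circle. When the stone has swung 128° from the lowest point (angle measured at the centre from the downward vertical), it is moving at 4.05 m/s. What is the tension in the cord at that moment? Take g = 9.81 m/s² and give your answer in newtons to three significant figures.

38.9 N

Take the radial direction toward the centre of the circle as positive. The component of the weight along the string toward the centre is −mg cos φ (φ measured from the bottom), so Newton's second law along the string gives T − mg cos φ = m v²/r.
cos 128° = -0.6157, so T = m(v²/r + g cos φ) = 2.56 × ((4.05)²/0.773 + 9.81 × -0.6157) = 2.56 × (21.22 + (-6.040)) = 2.56 × 15.18 = 38.86 N.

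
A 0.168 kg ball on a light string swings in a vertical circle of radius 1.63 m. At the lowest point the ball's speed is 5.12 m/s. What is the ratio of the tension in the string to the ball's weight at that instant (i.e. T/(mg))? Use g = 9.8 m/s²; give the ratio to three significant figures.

At the bottom, T − mg = mv²/r, so T = m(v²/r + g) and T/(mg) = v²/(rg) + 1 = (5.12)²/(1.63 × 9.8) + 1 = 1.641 + 1 = 2.641.

2.64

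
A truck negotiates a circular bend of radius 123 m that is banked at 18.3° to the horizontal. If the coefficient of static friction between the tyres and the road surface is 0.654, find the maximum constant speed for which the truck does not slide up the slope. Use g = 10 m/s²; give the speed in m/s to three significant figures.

At the maximum speed, friction acts down the slope at its limiting value f = μN. Radially (horizontal, toward centre): N sinθ + μN cosθ = mv²/r. Vertically: N cosθ − μN sinθ = mg.
Dividing: v² = r g (sinθ + μcosθ)/(cosθ − μsinθ).
sinθ + μcosθ = 0.3140 + 0.654×0.9494 = 0.9349; cosθ − μsinθ = 0.9494 − 0.654×0.3140 = 0.7441.
v² = 123 × 10.0 × 0.9349/0.7441 = 1545 m²/s², so v = 39.31 m/s.

39.3 m/s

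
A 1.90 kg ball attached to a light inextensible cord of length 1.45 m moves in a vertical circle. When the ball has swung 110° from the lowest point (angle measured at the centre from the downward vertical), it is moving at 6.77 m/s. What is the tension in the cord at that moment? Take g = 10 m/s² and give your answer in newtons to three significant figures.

Take the radial direction toward the centre of the circle as positive. The component of the weight along the string toward the centre is −mg cos φ (φ measured from the bottom), so Newton's second law along the string gives T − mg cos φ = m v²/r.
cos 110° = -0.3420, so T = m(v²/r + g cos φ) = 1.90 × ((6.77)²/1.45 + 10.0 × -0.3420) = 1.90 × (31.61 + (-3.420)) = 1.90 × 28.19 = 53.56 N.

53.6 N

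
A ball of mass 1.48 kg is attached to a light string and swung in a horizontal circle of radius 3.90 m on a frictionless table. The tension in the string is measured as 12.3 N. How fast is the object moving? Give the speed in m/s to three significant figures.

5.69 m/s

T = m v²/r ⇒ v = √(T r / m) = √(12.3 × 3.90 / 1.48) = √32.41 = 5.693 m/s.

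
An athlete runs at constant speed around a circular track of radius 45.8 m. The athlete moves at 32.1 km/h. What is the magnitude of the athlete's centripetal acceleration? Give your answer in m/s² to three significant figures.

1.74 m/s²

v = 32.1 km/h = 32.1/3.6 = 8.917 m/s.
a_c = v²/r = (8.917)²/45.8 = 79.51/45.8 = 1.736 m/s².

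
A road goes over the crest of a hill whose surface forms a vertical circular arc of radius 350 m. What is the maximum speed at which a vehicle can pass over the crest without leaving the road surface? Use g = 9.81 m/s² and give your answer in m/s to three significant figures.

At the crest the centre of the circle is below the vehicle, so the net downward (centripetal) force is mg − N = mv²/r.
The vehicle leaves the road when N → 0, giving v_max = √(g r) = √(9.81 × 350) = 58.60 m/s.

58.6 m/s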